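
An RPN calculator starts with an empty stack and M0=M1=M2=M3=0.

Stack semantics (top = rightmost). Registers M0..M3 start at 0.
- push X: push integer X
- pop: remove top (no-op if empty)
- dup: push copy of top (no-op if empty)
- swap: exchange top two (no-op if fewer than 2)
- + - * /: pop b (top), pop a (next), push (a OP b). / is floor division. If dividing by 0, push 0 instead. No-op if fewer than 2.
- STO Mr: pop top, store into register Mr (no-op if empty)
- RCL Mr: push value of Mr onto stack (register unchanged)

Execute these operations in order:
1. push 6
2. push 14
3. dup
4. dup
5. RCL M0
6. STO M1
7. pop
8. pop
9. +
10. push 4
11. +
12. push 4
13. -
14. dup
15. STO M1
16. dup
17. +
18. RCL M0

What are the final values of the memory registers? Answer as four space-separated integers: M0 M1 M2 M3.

Answer: 0 20 0 0

Derivation:
After op 1 (push 6): stack=[6] mem=[0,0,0,0]
After op 2 (push 14): stack=[6,14] mem=[0,0,0,0]
After op 3 (dup): stack=[6,14,14] mem=[0,0,0,0]
After op 4 (dup): stack=[6,14,14,14] mem=[0,0,0,0]
After op 5 (RCL M0): stack=[6,14,14,14,0] mem=[0,0,0,0]
After op 6 (STO M1): stack=[6,14,14,14] mem=[0,0,0,0]
After op 7 (pop): stack=[6,14,14] mem=[0,0,0,0]
After op 8 (pop): stack=[6,14] mem=[0,0,0,0]
After op 9 (+): stack=[20] mem=[0,0,0,0]
After op 10 (push 4): stack=[20,4] mem=[0,0,0,0]
After op 11 (+): stack=[24] mem=[0,0,0,0]
After op 12 (push 4): stack=[24,4] mem=[0,0,0,0]
After op 13 (-): stack=[20] mem=[0,0,0,0]
After op 14 (dup): stack=[20,20] mem=[0,0,0,0]
After op 15 (STO M1): stack=[20] mem=[0,20,0,0]
After op 16 (dup): stack=[20,20] mem=[0,20,0,0]
After op 17 (+): stack=[40] mem=[0,20,0,0]
After op 18 (RCL M0): stack=[40,0] mem=[0,20,0,0]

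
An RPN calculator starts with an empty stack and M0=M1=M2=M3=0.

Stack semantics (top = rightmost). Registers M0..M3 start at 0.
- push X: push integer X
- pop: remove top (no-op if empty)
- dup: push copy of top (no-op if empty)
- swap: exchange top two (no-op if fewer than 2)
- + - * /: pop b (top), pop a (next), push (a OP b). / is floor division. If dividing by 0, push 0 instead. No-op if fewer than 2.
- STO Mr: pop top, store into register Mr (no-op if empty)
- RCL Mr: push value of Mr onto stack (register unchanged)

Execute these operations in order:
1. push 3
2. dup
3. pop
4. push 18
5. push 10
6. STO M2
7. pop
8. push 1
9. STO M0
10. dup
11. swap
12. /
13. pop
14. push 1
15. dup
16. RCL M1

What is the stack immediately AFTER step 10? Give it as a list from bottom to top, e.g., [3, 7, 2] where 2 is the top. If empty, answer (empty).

After op 1 (push 3): stack=[3] mem=[0,0,0,0]
After op 2 (dup): stack=[3,3] mem=[0,0,0,0]
After op 3 (pop): stack=[3] mem=[0,0,0,0]
After op 4 (push 18): stack=[3,18] mem=[0,0,0,0]
After op 5 (push 10): stack=[3,18,10] mem=[0,0,0,0]
After op 6 (STO M2): stack=[3,18] mem=[0,0,10,0]
After op 7 (pop): stack=[3] mem=[0,0,10,0]
After op 8 (push 1): stack=[3,1] mem=[0,0,10,0]
After op 9 (STO M0): stack=[3] mem=[1,0,10,0]
After op 10 (dup): stack=[3,3] mem=[1,0,10,0]

[3, 3]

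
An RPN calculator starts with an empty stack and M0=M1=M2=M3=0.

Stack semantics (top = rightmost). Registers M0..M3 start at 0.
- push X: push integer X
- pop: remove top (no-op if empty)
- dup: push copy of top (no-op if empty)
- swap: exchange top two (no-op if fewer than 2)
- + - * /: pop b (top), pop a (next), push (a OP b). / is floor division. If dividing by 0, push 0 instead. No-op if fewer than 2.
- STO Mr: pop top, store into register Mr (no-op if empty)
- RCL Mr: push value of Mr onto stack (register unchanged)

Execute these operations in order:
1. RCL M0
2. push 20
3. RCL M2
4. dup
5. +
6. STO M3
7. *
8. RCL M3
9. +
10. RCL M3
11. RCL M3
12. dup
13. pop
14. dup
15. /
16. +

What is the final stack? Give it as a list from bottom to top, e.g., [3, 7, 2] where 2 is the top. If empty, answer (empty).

Answer: [0, 0]

Derivation:
After op 1 (RCL M0): stack=[0] mem=[0,0,0,0]
After op 2 (push 20): stack=[0,20] mem=[0,0,0,0]
After op 3 (RCL M2): stack=[0,20,0] mem=[0,0,0,0]
After op 4 (dup): stack=[0,20,0,0] mem=[0,0,0,0]
After op 5 (+): stack=[0,20,0] mem=[0,0,0,0]
After op 6 (STO M3): stack=[0,20] mem=[0,0,0,0]
After op 7 (*): stack=[0] mem=[0,0,0,0]
After op 8 (RCL M3): stack=[0,0] mem=[0,0,0,0]
After op 9 (+): stack=[0] mem=[0,0,0,0]
After op 10 (RCL M3): stack=[0,0] mem=[0,0,0,0]
After op 11 (RCL M3): stack=[0,0,0] mem=[0,0,0,0]
After op 12 (dup): stack=[0,0,0,0] mem=[0,0,0,0]
After op 13 (pop): stack=[0,0,0] mem=[0,0,0,0]
After op 14 (dup): stack=[0,0,0,0] mem=[0,0,0,0]
After op 15 (/): stack=[0,0,0] mem=[0,0,0,0]
After op 16 (+): stack=[0,0] mem=[0,0,0,0]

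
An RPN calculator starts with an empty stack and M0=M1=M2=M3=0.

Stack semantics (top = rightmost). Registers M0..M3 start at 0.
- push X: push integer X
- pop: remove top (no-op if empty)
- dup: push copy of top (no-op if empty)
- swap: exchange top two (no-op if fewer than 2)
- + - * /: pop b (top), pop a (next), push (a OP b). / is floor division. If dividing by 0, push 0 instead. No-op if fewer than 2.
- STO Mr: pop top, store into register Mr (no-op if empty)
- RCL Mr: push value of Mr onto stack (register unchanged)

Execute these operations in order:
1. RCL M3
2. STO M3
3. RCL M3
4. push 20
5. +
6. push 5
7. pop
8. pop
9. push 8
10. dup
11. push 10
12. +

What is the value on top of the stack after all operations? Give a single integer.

Answer: 18

Derivation:
After op 1 (RCL M3): stack=[0] mem=[0,0,0,0]
After op 2 (STO M3): stack=[empty] mem=[0,0,0,0]
After op 3 (RCL M3): stack=[0] mem=[0,0,0,0]
After op 4 (push 20): stack=[0,20] mem=[0,0,0,0]
After op 5 (+): stack=[20] mem=[0,0,0,0]
After op 6 (push 5): stack=[20,5] mem=[0,0,0,0]
After op 7 (pop): stack=[20] mem=[0,0,0,0]
After op 8 (pop): stack=[empty] mem=[0,0,0,0]
After op 9 (push 8): stack=[8] mem=[0,0,0,0]
After op 10 (dup): stack=[8,8] mem=[0,0,0,0]
After op 11 (push 10): stack=[8,8,10] mem=[0,0,0,0]
After op 12 (+): stack=[8,18] mem=[0,0,0,0]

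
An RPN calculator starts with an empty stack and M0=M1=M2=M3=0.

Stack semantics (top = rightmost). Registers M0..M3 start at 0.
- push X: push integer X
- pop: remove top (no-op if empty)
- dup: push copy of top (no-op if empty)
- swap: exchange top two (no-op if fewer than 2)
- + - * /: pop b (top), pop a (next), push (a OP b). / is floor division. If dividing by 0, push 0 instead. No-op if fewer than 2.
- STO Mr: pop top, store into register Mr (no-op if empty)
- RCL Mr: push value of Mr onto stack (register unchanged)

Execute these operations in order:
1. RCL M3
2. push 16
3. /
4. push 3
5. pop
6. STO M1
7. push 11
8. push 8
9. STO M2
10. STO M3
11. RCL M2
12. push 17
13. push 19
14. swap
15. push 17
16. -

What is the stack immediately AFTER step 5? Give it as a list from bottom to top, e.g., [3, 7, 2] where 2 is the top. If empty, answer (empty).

After op 1 (RCL M3): stack=[0] mem=[0,0,0,0]
After op 2 (push 16): stack=[0,16] mem=[0,0,0,0]
After op 3 (/): stack=[0] mem=[0,0,0,0]
After op 4 (push 3): stack=[0,3] mem=[0,0,0,0]
After op 5 (pop): stack=[0] mem=[0,0,0,0]

[0]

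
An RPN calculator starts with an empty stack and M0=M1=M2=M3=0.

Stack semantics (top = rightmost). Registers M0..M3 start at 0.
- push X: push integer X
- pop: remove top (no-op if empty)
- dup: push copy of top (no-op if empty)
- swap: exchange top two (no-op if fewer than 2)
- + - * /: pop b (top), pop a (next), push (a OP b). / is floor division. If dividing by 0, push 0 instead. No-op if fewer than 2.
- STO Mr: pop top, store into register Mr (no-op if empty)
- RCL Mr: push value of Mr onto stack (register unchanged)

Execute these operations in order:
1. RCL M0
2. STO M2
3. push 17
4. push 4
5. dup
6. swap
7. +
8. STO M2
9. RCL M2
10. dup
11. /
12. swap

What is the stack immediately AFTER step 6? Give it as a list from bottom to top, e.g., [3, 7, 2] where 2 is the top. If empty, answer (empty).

After op 1 (RCL M0): stack=[0] mem=[0,0,0,0]
After op 2 (STO M2): stack=[empty] mem=[0,0,0,0]
After op 3 (push 17): stack=[17] mem=[0,0,0,0]
After op 4 (push 4): stack=[17,4] mem=[0,0,0,0]
After op 5 (dup): stack=[17,4,4] mem=[0,0,0,0]
After op 6 (swap): stack=[17,4,4] mem=[0,0,0,0]

[17, 4, 4]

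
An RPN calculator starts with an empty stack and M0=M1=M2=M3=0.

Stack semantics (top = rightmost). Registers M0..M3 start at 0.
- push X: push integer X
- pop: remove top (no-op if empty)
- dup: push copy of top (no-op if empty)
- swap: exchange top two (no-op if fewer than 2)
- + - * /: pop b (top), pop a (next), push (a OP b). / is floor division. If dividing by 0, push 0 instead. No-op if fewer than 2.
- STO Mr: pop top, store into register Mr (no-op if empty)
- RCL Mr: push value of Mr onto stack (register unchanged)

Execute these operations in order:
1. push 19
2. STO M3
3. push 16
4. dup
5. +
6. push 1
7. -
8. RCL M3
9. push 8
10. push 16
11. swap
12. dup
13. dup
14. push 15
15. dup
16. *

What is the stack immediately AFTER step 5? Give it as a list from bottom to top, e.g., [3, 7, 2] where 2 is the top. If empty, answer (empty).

After op 1 (push 19): stack=[19] mem=[0,0,0,0]
After op 2 (STO M3): stack=[empty] mem=[0,0,0,19]
After op 3 (push 16): stack=[16] mem=[0,0,0,19]
After op 4 (dup): stack=[16,16] mem=[0,0,0,19]
After op 5 (+): stack=[32] mem=[0,0,0,19]

[32]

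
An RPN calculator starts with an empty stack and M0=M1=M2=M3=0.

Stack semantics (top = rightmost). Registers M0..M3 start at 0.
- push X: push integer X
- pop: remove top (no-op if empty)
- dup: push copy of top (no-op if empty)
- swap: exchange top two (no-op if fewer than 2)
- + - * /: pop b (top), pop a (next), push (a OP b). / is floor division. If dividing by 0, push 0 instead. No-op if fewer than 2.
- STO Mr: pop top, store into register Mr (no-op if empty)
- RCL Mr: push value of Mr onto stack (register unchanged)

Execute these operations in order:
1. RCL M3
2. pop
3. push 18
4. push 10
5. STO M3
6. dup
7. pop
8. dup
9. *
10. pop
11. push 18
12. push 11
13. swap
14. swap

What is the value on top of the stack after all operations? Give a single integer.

After op 1 (RCL M3): stack=[0] mem=[0,0,0,0]
After op 2 (pop): stack=[empty] mem=[0,0,0,0]
After op 3 (push 18): stack=[18] mem=[0,0,0,0]
After op 4 (push 10): stack=[18,10] mem=[0,0,0,0]
After op 5 (STO M3): stack=[18] mem=[0,0,0,10]
After op 6 (dup): stack=[18,18] mem=[0,0,0,10]
After op 7 (pop): stack=[18] mem=[0,0,0,10]
After op 8 (dup): stack=[18,18] mem=[0,0,0,10]
After op 9 (*): stack=[324] mem=[0,0,0,10]
After op 10 (pop): stack=[empty] mem=[0,0,0,10]
After op 11 (push 18): stack=[18] mem=[0,0,0,10]
After op 12 (push 11): stack=[18,11] mem=[0,0,0,10]
After op 13 (swap): stack=[11,18] mem=[0,0,0,10]
After op 14 (swap): stack=[18,11] mem=[0,0,0,10]

Answer: 11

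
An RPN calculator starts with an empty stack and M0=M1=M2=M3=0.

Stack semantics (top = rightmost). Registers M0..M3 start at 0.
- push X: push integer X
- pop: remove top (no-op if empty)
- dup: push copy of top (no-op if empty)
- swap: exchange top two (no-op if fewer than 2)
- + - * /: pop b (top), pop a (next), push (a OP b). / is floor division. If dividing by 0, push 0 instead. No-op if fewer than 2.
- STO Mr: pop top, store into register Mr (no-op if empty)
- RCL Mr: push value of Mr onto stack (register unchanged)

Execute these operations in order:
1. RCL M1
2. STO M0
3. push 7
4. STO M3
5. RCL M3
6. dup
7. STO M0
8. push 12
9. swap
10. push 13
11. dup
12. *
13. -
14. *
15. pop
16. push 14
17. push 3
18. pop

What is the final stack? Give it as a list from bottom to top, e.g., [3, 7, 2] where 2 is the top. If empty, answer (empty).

After op 1 (RCL M1): stack=[0] mem=[0,0,0,0]
After op 2 (STO M0): stack=[empty] mem=[0,0,0,0]
After op 3 (push 7): stack=[7] mem=[0,0,0,0]
After op 4 (STO M3): stack=[empty] mem=[0,0,0,7]
After op 5 (RCL M3): stack=[7] mem=[0,0,0,7]
After op 6 (dup): stack=[7,7] mem=[0,0,0,7]
After op 7 (STO M0): stack=[7] mem=[7,0,0,7]
After op 8 (push 12): stack=[7,12] mem=[7,0,0,7]
After op 9 (swap): stack=[12,7] mem=[7,0,0,7]
After op 10 (push 13): stack=[12,7,13] mem=[7,0,0,7]
After op 11 (dup): stack=[12,7,13,13] mem=[7,0,0,7]
After op 12 (*): stack=[12,7,169] mem=[7,0,0,7]
After op 13 (-): stack=[12,-162] mem=[7,0,0,7]
After op 14 (*): stack=[-1944] mem=[7,0,0,7]
After op 15 (pop): stack=[empty] mem=[7,0,0,7]
After op 16 (push 14): stack=[14] mem=[7,0,0,7]
After op 17 (push 3): stack=[14,3] mem=[7,0,0,7]
After op 18 (pop): stack=[14] mem=[7,0,0,7]

Answer: [14]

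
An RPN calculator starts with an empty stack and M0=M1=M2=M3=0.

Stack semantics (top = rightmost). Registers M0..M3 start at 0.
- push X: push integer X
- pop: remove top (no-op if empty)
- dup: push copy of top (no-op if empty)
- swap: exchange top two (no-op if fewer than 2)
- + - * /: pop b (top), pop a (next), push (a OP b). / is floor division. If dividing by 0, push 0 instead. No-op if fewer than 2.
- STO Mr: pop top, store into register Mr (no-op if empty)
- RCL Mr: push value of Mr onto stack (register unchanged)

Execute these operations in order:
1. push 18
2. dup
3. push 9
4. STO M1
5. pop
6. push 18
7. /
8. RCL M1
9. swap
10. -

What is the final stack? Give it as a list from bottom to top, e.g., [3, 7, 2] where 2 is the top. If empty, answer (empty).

After op 1 (push 18): stack=[18] mem=[0,0,0,0]
After op 2 (dup): stack=[18,18] mem=[0,0,0,0]
After op 3 (push 9): stack=[18,18,9] mem=[0,0,0,0]
After op 4 (STO M1): stack=[18,18] mem=[0,9,0,0]
After op 5 (pop): stack=[18] mem=[0,9,0,0]
After op 6 (push 18): stack=[18,18] mem=[0,9,0,0]
After op 7 (/): stack=[1] mem=[0,9,0,0]
After op 8 (RCL M1): stack=[1,9] mem=[0,9,0,0]
After op 9 (swap): stack=[9,1] mem=[0,9,0,0]
After op 10 (-): stack=[8] mem=[0,9,0,0]

Answer: [8]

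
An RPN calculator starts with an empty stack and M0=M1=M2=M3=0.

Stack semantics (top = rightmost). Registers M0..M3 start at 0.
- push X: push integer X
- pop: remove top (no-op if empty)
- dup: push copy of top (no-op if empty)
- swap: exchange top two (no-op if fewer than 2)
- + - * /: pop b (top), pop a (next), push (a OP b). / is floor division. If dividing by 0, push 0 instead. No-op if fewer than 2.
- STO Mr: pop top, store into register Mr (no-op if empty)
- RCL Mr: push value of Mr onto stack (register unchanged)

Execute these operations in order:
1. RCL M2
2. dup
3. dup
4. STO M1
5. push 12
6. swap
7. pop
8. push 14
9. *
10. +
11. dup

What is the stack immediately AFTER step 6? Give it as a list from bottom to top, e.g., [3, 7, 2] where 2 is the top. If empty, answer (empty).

After op 1 (RCL M2): stack=[0] mem=[0,0,0,0]
After op 2 (dup): stack=[0,0] mem=[0,0,0,0]
After op 3 (dup): stack=[0,0,0] mem=[0,0,0,0]
After op 4 (STO M1): stack=[0,0] mem=[0,0,0,0]
After op 5 (push 12): stack=[0,0,12] mem=[0,0,0,0]
After op 6 (swap): stack=[0,12,0] mem=[0,0,0,0]

[0, 12, 0]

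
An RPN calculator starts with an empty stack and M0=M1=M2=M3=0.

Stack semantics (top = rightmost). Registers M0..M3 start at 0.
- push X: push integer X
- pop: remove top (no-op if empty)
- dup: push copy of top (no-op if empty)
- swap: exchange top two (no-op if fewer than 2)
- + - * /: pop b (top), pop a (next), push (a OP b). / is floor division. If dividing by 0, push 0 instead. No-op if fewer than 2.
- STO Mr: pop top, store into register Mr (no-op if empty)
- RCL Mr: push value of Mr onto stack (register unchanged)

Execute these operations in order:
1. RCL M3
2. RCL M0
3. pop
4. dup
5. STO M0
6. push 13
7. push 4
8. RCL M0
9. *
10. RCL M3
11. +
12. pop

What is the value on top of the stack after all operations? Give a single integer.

Answer: 13

Derivation:
After op 1 (RCL M3): stack=[0] mem=[0,0,0,0]
After op 2 (RCL M0): stack=[0,0] mem=[0,0,0,0]
After op 3 (pop): stack=[0] mem=[0,0,0,0]
After op 4 (dup): stack=[0,0] mem=[0,0,0,0]
After op 5 (STO M0): stack=[0] mem=[0,0,0,0]
After op 6 (push 13): stack=[0,13] mem=[0,0,0,0]
After op 7 (push 4): stack=[0,13,4] mem=[0,0,0,0]
After op 8 (RCL M0): stack=[0,13,4,0] mem=[0,0,0,0]
After op 9 (*): stack=[0,13,0] mem=[0,0,0,0]
After op 10 (RCL M3): stack=[0,13,0,0] mem=[0,0,0,0]
After op 11 (+): stack=[0,13,0] mem=[0,0,0,0]
After op 12 (pop): stack=[0,13] mem=[0,0,0,0]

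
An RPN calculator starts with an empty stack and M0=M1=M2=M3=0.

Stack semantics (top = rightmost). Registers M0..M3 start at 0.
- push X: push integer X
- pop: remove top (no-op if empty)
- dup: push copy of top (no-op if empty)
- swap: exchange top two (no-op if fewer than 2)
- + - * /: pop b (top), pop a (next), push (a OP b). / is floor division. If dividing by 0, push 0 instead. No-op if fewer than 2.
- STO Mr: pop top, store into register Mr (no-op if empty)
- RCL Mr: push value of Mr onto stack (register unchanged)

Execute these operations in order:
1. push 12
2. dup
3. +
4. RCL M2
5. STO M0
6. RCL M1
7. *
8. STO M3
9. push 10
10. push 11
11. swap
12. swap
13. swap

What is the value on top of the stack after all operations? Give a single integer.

Answer: 10

Derivation:
After op 1 (push 12): stack=[12] mem=[0,0,0,0]
After op 2 (dup): stack=[12,12] mem=[0,0,0,0]
After op 3 (+): stack=[24] mem=[0,0,0,0]
After op 4 (RCL M2): stack=[24,0] mem=[0,0,0,0]
After op 5 (STO M0): stack=[24] mem=[0,0,0,0]
After op 6 (RCL M1): stack=[24,0] mem=[0,0,0,0]
After op 7 (*): stack=[0] mem=[0,0,0,0]
After op 8 (STO M3): stack=[empty] mem=[0,0,0,0]
After op 9 (push 10): stack=[10] mem=[0,0,0,0]
After op 10 (push 11): stack=[10,11] mem=[0,0,0,0]
After op 11 (swap): stack=[11,10] mem=[0,0,0,0]
After op 12 (swap): stack=[10,11] mem=[0,0,0,0]
After op 13 (swap): stack=[11,10] mem=[0,0,0,0]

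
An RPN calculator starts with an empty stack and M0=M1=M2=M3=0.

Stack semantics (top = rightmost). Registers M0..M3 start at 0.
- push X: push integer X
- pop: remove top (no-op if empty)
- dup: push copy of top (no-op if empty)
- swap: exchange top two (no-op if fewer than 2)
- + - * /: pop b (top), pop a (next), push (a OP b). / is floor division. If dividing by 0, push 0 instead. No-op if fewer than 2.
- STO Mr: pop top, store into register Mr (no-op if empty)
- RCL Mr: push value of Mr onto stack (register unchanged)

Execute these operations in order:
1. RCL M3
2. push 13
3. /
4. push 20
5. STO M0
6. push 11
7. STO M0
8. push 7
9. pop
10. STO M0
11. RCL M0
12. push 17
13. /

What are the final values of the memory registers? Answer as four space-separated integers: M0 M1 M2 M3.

After op 1 (RCL M3): stack=[0] mem=[0,0,0,0]
After op 2 (push 13): stack=[0,13] mem=[0,0,0,0]
After op 3 (/): stack=[0] mem=[0,0,0,0]
After op 4 (push 20): stack=[0,20] mem=[0,0,0,0]
After op 5 (STO M0): stack=[0] mem=[20,0,0,0]
After op 6 (push 11): stack=[0,11] mem=[20,0,0,0]
After op 7 (STO M0): stack=[0] mem=[11,0,0,0]
After op 8 (push 7): stack=[0,7] mem=[11,0,0,0]
After op 9 (pop): stack=[0] mem=[11,0,0,0]
After op 10 (STO M0): stack=[empty] mem=[0,0,0,0]
After op 11 (RCL M0): stack=[0] mem=[0,0,0,0]
After op 12 (push 17): stack=[0,17] mem=[0,0,0,0]
After op 13 (/): stack=[0] mem=[0,0,0,0]

Answer: 0 0 0 0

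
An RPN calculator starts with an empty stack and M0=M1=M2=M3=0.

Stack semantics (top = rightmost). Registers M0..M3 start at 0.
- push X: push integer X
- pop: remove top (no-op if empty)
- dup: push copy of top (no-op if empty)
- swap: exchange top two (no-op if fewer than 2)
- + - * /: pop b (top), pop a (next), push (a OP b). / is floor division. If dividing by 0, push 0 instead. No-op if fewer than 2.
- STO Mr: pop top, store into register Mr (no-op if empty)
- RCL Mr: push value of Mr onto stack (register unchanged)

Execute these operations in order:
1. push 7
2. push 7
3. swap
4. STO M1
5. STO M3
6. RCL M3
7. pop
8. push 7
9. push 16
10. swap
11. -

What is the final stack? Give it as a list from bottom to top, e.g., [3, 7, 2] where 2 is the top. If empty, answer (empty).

After op 1 (push 7): stack=[7] mem=[0,0,0,0]
After op 2 (push 7): stack=[7,7] mem=[0,0,0,0]
After op 3 (swap): stack=[7,7] mem=[0,0,0,0]
After op 4 (STO M1): stack=[7] mem=[0,7,0,0]
After op 5 (STO M3): stack=[empty] mem=[0,7,0,7]
After op 6 (RCL M3): stack=[7] mem=[0,7,0,7]
After op 7 (pop): stack=[empty] mem=[0,7,0,7]
After op 8 (push 7): stack=[7] mem=[0,7,0,7]
After op 9 (push 16): stack=[7,16] mem=[0,7,0,7]
After op 10 (swap): stack=[16,7] mem=[0,7,0,7]
After op 11 (-): stack=[9] mem=[0,7,0,7]

Answer: [9]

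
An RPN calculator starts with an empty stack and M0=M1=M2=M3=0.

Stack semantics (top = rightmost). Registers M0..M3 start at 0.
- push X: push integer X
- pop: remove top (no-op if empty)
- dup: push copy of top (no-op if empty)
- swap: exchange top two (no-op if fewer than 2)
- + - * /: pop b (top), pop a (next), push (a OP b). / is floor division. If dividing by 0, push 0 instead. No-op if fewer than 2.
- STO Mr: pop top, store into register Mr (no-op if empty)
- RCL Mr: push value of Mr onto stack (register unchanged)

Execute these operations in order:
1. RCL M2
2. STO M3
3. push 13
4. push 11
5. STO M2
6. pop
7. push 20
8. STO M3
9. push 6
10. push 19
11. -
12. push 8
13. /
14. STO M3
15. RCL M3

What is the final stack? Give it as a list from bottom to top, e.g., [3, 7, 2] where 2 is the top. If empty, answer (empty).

Answer: [-2]

Derivation:
After op 1 (RCL M2): stack=[0] mem=[0,0,0,0]
After op 2 (STO M3): stack=[empty] mem=[0,0,0,0]
After op 3 (push 13): stack=[13] mem=[0,0,0,0]
After op 4 (push 11): stack=[13,11] mem=[0,0,0,0]
After op 5 (STO M2): stack=[13] mem=[0,0,11,0]
After op 6 (pop): stack=[empty] mem=[0,0,11,0]
After op 7 (push 20): stack=[20] mem=[0,0,11,0]
After op 8 (STO M3): stack=[empty] mem=[0,0,11,20]
After op 9 (push 6): stack=[6] mem=[0,0,11,20]
After op 10 (push 19): stack=[6,19] mem=[0,0,11,20]
After op 11 (-): stack=[-13] mem=[0,0,11,20]
After op 12 (push 8): stack=[-13,8] mem=[0,0,11,20]
After op 13 (/): stack=[-2] mem=[0,0,11,20]
After op 14 (STO M3): stack=[empty] mem=[0,0,11,-2]
After op 15 (RCL M3): stack=[-2] mem=[0,0,11,-2]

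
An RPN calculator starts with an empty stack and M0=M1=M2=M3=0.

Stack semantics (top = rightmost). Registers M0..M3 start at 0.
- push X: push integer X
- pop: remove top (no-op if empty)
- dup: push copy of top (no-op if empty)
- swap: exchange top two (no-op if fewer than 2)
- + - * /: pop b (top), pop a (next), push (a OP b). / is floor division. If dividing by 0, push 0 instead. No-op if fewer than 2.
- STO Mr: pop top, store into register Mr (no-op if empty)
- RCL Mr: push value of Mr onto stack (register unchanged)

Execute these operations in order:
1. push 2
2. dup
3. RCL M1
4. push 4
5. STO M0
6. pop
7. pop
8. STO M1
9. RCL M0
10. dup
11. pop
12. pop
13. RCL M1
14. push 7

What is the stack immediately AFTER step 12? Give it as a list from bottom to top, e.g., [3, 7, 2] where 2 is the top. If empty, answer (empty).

After op 1 (push 2): stack=[2] mem=[0,0,0,0]
After op 2 (dup): stack=[2,2] mem=[0,0,0,0]
After op 3 (RCL M1): stack=[2,2,0] mem=[0,0,0,0]
After op 4 (push 4): stack=[2,2,0,4] mem=[0,0,0,0]
After op 5 (STO M0): stack=[2,2,0] mem=[4,0,0,0]
After op 6 (pop): stack=[2,2] mem=[4,0,0,0]
After op 7 (pop): stack=[2] mem=[4,0,0,0]
After op 8 (STO M1): stack=[empty] mem=[4,2,0,0]
After op 9 (RCL M0): stack=[4] mem=[4,2,0,0]
After op 10 (dup): stack=[4,4] mem=[4,2,0,0]
After op 11 (pop): stack=[4] mem=[4,2,0,0]
After op 12 (pop): stack=[empty] mem=[4,2,0,0]

(empty)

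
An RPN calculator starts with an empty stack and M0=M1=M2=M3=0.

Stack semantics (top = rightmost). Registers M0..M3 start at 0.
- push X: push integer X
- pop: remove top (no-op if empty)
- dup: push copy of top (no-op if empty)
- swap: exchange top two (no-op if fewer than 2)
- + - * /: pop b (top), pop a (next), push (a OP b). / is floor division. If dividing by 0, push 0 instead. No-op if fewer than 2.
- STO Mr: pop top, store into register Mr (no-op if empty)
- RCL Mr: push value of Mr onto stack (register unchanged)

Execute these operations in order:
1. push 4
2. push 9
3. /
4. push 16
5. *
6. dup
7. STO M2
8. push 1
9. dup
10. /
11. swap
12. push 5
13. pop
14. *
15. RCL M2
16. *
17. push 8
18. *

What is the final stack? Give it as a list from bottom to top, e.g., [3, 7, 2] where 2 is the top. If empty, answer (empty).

Answer: [0]

Derivation:
After op 1 (push 4): stack=[4] mem=[0,0,0,0]
After op 2 (push 9): stack=[4,9] mem=[0,0,0,0]
After op 3 (/): stack=[0] mem=[0,0,0,0]
After op 4 (push 16): stack=[0,16] mem=[0,0,0,0]
After op 5 (*): stack=[0] mem=[0,0,0,0]
After op 6 (dup): stack=[0,0] mem=[0,0,0,0]
After op 7 (STO M2): stack=[0] mem=[0,0,0,0]
After op 8 (push 1): stack=[0,1] mem=[0,0,0,0]
After op 9 (dup): stack=[0,1,1] mem=[0,0,0,0]
After op 10 (/): stack=[0,1] mem=[0,0,0,0]
After op 11 (swap): stack=[1,0] mem=[0,0,0,0]
After op 12 (push 5): stack=[1,0,5] mem=[0,0,0,0]
After op 13 (pop): stack=[1,0] mem=[0,0,0,0]
After op 14 (*): stack=[0] mem=[0,0,0,0]
After op 15 (RCL M2): stack=[0,0] mem=[0,0,0,0]
After op 16 (*): stack=[0] mem=[0,0,0,0]
After op 17 (push 8): stack=[0,8] mem=[0,0,0,0]
After op 18 (*): stack=[0] mem=[0,0,0,0]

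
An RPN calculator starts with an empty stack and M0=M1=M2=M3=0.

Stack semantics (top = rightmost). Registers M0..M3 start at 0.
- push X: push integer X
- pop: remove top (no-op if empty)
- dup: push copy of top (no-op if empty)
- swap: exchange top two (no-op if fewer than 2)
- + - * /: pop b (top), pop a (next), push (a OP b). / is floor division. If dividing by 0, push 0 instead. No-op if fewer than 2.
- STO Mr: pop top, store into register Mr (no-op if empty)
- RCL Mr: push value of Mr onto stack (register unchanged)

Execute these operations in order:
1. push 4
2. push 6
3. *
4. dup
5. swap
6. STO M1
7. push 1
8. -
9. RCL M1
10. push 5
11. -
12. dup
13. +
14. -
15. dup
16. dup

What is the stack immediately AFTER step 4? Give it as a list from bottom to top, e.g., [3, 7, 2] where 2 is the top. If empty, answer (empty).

After op 1 (push 4): stack=[4] mem=[0,0,0,0]
After op 2 (push 6): stack=[4,6] mem=[0,0,0,0]
After op 3 (*): stack=[24] mem=[0,0,0,0]
After op 4 (dup): stack=[24,24] mem=[0,0,0,0]

[24, 24]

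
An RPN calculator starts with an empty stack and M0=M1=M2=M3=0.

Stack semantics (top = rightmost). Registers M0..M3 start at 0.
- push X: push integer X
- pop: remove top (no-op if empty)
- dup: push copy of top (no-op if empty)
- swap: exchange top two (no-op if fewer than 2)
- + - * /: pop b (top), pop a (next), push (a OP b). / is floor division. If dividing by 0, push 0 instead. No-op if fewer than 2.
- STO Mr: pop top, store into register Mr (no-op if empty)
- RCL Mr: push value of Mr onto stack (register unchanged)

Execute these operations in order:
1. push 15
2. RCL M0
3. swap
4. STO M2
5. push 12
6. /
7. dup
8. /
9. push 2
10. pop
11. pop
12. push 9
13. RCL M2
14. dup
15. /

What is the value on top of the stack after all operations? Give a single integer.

After op 1 (push 15): stack=[15] mem=[0,0,0,0]
After op 2 (RCL M0): stack=[15,0] mem=[0,0,0,0]
After op 3 (swap): stack=[0,15] mem=[0,0,0,0]
After op 4 (STO M2): stack=[0] mem=[0,0,15,0]
After op 5 (push 12): stack=[0,12] mem=[0,0,15,0]
After op 6 (/): stack=[0] mem=[0,0,15,0]
After op 7 (dup): stack=[0,0] mem=[0,0,15,0]
After op 8 (/): stack=[0] mem=[0,0,15,0]
After op 9 (push 2): stack=[0,2] mem=[0,0,15,0]
After op 10 (pop): stack=[0] mem=[0,0,15,0]
After op 11 (pop): stack=[empty] mem=[0,0,15,0]
After op 12 (push 9): stack=[9] mem=[0,0,15,0]
After op 13 (RCL M2): stack=[9,15] mem=[0,0,15,0]
After op 14 (dup): stack=[9,15,15] mem=[0,0,15,0]
After op 15 (/): stack=[9,1] mem=[0,0,15,0]

Answer: 1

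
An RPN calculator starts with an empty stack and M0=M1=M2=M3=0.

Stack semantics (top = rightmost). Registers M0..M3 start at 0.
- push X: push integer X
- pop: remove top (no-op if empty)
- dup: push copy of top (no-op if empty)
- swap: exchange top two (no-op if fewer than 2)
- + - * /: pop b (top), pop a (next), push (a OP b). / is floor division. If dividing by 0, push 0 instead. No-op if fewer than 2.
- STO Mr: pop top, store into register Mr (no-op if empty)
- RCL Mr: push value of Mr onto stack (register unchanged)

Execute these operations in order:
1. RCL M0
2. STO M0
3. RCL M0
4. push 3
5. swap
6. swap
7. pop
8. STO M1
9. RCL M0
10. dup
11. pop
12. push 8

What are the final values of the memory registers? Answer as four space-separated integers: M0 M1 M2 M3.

After op 1 (RCL M0): stack=[0] mem=[0,0,0,0]
After op 2 (STO M0): stack=[empty] mem=[0,0,0,0]
After op 3 (RCL M0): stack=[0] mem=[0,0,0,0]
After op 4 (push 3): stack=[0,3] mem=[0,0,0,0]
After op 5 (swap): stack=[3,0] mem=[0,0,0,0]
After op 6 (swap): stack=[0,3] mem=[0,0,0,0]
After op 7 (pop): stack=[0] mem=[0,0,0,0]
After op 8 (STO M1): stack=[empty] mem=[0,0,0,0]
After op 9 (RCL M0): stack=[0] mem=[0,0,0,0]
After op 10 (dup): stack=[0,0] mem=[0,0,0,0]
After op 11 (pop): stack=[0] mem=[0,0,0,0]
After op 12 (push 8): stack=[0,8] mem=[0,0,0,0]

Answer: 0 0 0 0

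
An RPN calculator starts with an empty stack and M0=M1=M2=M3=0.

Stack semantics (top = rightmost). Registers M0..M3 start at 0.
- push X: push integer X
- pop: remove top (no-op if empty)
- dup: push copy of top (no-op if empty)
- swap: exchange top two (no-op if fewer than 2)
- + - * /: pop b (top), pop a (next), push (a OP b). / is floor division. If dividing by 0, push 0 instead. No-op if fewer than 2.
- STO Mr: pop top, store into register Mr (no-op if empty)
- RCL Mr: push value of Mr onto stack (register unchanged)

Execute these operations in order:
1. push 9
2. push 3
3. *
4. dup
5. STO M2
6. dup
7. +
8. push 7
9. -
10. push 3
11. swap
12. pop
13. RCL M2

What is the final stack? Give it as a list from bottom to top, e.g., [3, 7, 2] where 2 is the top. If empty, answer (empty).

Answer: [3, 27]

Derivation:
After op 1 (push 9): stack=[9] mem=[0,0,0,0]
After op 2 (push 3): stack=[9,3] mem=[0,0,0,0]
After op 3 (*): stack=[27] mem=[0,0,0,0]
After op 4 (dup): stack=[27,27] mem=[0,0,0,0]
After op 5 (STO M2): stack=[27] mem=[0,0,27,0]
After op 6 (dup): stack=[27,27] mem=[0,0,27,0]
After op 7 (+): stack=[54] mem=[0,0,27,0]
After op 8 (push 7): stack=[54,7] mem=[0,0,27,0]
After op 9 (-): stack=[47] mem=[0,0,27,0]
After op 10 (push 3): stack=[47,3] mem=[0,0,27,0]
After op 11 (swap): stack=[3,47] mem=[0,0,27,0]
After op 12 (pop): stack=[3] mem=[0,0,27,0]
After op 13 (RCL M2): stack=[3,27] mem=[0,0,27,0]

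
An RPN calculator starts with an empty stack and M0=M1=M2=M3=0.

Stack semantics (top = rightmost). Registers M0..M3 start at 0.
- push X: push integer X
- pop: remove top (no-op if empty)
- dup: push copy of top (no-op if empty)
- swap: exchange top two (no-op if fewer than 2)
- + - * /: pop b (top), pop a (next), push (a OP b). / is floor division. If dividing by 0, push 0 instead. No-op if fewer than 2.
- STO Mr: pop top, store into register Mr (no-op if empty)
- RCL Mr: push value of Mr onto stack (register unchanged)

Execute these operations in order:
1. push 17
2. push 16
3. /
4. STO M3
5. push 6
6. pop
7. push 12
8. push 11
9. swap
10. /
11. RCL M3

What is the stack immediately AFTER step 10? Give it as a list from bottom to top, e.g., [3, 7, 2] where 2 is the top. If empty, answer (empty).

After op 1 (push 17): stack=[17] mem=[0,0,0,0]
After op 2 (push 16): stack=[17,16] mem=[0,0,0,0]
After op 3 (/): stack=[1] mem=[0,0,0,0]
After op 4 (STO M3): stack=[empty] mem=[0,0,0,1]
After op 5 (push 6): stack=[6] mem=[0,0,0,1]
After op 6 (pop): stack=[empty] mem=[0,0,0,1]
After op 7 (push 12): stack=[12] mem=[0,0,0,1]
After op 8 (push 11): stack=[12,11] mem=[0,0,0,1]
After op 9 (swap): stack=[11,12] mem=[0,0,0,1]
After op 10 (/): stack=[0] mem=[0,0,0,1]

[0]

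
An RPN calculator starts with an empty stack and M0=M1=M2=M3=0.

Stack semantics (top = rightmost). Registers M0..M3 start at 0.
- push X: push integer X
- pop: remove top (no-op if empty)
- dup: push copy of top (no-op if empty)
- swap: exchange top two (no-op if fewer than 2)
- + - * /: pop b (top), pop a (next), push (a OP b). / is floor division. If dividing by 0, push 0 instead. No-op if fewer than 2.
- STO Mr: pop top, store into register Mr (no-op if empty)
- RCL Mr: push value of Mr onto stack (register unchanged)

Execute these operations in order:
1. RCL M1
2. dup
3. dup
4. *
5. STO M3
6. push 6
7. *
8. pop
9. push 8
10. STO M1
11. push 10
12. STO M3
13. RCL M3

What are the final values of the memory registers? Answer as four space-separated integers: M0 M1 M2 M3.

Answer: 0 8 0 10

Derivation:
After op 1 (RCL M1): stack=[0] mem=[0,0,0,0]
After op 2 (dup): stack=[0,0] mem=[0,0,0,0]
After op 3 (dup): stack=[0,0,0] mem=[0,0,0,0]
After op 4 (*): stack=[0,0] mem=[0,0,0,0]
After op 5 (STO M3): stack=[0] mem=[0,0,0,0]
After op 6 (push 6): stack=[0,6] mem=[0,0,0,0]
After op 7 (*): stack=[0] mem=[0,0,0,0]
After op 8 (pop): stack=[empty] mem=[0,0,0,0]
After op 9 (push 8): stack=[8] mem=[0,0,0,0]
After op 10 (STO M1): stack=[empty] mem=[0,8,0,0]
After op 11 (push 10): stack=[10] mem=[0,8,0,0]
After op 12 (STO M3): stack=[empty] mem=[0,8,0,10]
After op 13 (RCL M3): stack=[10] mem=[0,8,0,10]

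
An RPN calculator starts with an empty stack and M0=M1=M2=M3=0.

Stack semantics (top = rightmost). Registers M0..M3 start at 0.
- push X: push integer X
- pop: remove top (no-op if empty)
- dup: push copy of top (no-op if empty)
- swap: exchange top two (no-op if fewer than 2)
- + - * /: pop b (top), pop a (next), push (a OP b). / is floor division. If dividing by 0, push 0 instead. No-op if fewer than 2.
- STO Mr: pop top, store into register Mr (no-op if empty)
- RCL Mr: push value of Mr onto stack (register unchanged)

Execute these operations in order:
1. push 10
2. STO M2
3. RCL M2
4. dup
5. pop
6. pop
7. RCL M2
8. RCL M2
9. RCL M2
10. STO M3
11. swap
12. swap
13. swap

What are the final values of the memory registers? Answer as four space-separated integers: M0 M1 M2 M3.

Answer: 0 0 10 10

Derivation:
After op 1 (push 10): stack=[10] mem=[0,0,0,0]
After op 2 (STO M2): stack=[empty] mem=[0,0,10,0]
After op 3 (RCL M2): stack=[10] mem=[0,0,10,0]
After op 4 (dup): stack=[10,10] mem=[0,0,10,0]
After op 5 (pop): stack=[10] mem=[0,0,10,0]
After op 6 (pop): stack=[empty] mem=[0,0,10,0]
After op 7 (RCL M2): stack=[10] mem=[0,0,10,0]
After op 8 (RCL M2): stack=[10,10] mem=[0,0,10,0]
After op 9 (RCL M2): stack=[10,10,10] mem=[0,0,10,0]
After op 10 (STO M3): stack=[10,10] mem=[0,0,10,10]
After op 11 (swap): stack=[10,10] mem=[0,0,10,10]
After op 12 (swap): stack=[10,10] mem=[0,0,10,10]
After op 13 (swap): stack=[10,10] mem=[0,0,10,10]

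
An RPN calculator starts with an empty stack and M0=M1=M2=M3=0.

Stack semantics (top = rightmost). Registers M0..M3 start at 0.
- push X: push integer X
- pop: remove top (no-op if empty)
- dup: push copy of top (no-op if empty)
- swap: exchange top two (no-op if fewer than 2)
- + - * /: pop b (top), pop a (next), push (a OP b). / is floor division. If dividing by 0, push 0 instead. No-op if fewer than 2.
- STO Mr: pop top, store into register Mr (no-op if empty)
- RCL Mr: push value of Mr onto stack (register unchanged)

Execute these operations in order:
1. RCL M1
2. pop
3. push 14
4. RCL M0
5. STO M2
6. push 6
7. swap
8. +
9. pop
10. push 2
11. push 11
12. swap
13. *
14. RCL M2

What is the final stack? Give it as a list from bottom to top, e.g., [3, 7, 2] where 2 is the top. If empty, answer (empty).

After op 1 (RCL M1): stack=[0] mem=[0,0,0,0]
After op 2 (pop): stack=[empty] mem=[0,0,0,0]
After op 3 (push 14): stack=[14] mem=[0,0,0,0]
After op 4 (RCL M0): stack=[14,0] mem=[0,0,0,0]
After op 5 (STO M2): stack=[14] mem=[0,0,0,0]
After op 6 (push 6): stack=[14,6] mem=[0,0,0,0]
After op 7 (swap): stack=[6,14] mem=[0,0,0,0]
After op 8 (+): stack=[20] mem=[0,0,0,0]
After op 9 (pop): stack=[empty] mem=[0,0,0,0]
After op 10 (push 2): stack=[2] mem=[0,0,0,0]
After op 11 (push 11): stack=[2,11] mem=[0,0,0,0]
After op 12 (swap): stack=[11,2] mem=[0,0,0,0]
After op 13 (*): stack=[22] mem=[0,0,0,0]
After op 14 (RCL M2): stack=[22,0] mem=[0,0,0,0]

Answer: [22, 0]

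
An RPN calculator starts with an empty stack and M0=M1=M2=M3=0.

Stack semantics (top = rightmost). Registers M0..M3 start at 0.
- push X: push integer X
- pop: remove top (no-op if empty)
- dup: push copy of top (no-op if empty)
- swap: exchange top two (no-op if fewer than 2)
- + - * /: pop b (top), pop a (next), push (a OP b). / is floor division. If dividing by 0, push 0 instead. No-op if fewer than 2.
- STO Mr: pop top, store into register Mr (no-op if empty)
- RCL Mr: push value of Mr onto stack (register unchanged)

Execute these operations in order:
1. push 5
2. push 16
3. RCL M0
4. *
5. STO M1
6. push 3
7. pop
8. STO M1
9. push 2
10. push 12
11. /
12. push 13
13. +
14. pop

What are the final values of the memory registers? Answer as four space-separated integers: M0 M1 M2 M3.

After op 1 (push 5): stack=[5] mem=[0,0,0,0]
After op 2 (push 16): stack=[5,16] mem=[0,0,0,0]
After op 3 (RCL M0): stack=[5,16,0] mem=[0,0,0,0]
After op 4 (*): stack=[5,0] mem=[0,0,0,0]
After op 5 (STO M1): stack=[5] mem=[0,0,0,0]
After op 6 (push 3): stack=[5,3] mem=[0,0,0,0]
After op 7 (pop): stack=[5] mem=[0,0,0,0]
After op 8 (STO M1): stack=[empty] mem=[0,5,0,0]
After op 9 (push 2): stack=[2] mem=[0,5,0,0]
After op 10 (push 12): stack=[2,12] mem=[0,5,0,0]
After op 11 (/): stack=[0] mem=[0,5,0,0]
After op 12 (push 13): stack=[0,13] mem=[0,5,0,0]
After op 13 (+): stack=[13] mem=[0,5,0,0]
After op 14 (pop): stack=[empty] mem=[0,5,0,0]

Answer: 0 5 0 0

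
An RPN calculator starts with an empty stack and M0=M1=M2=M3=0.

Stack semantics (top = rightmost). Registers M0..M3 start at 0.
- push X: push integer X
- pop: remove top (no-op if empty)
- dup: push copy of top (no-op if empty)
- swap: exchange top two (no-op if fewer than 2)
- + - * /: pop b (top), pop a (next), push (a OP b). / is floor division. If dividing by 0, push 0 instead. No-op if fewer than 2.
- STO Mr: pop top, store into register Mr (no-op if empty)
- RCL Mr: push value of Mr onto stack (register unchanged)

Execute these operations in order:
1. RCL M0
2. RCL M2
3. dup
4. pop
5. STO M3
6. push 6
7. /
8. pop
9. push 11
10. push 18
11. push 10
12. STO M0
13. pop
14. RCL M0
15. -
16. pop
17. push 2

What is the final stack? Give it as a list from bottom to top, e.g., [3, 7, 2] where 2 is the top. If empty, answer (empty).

Answer: [2]

Derivation:
After op 1 (RCL M0): stack=[0] mem=[0,0,0,0]
After op 2 (RCL M2): stack=[0,0] mem=[0,0,0,0]
After op 3 (dup): stack=[0,0,0] mem=[0,0,0,0]
After op 4 (pop): stack=[0,0] mem=[0,0,0,0]
After op 5 (STO M3): stack=[0] mem=[0,0,0,0]
After op 6 (push 6): stack=[0,6] mem=[0,0,0,0]
After op 7 (/): stack=[0] mem=[0,0,0,0]
After op 8 (pop): stack=[empty] mem=[0,0,0,0]
After op 9 (push 11): stack=[11] mem=[0,0,0,0]
After op 10 (push 18): stack=[11,18] mem=[0,0,0,0]
After op 11 (push 10): stack=[11,18,10] mem=[0,0,0,0]
After op 12 (STO M0): stack=[11,18] mem=[10,0,0,0]
After op 13 (pop): stack=[11] mem=[10,0,0,0]
After op 14 (RCL M0): stack=[11,10] mem=[10,0,0,0]
After op 15 (-): stack=[1] mem=[10,0,0,0]
After op 16 (pop): stack=[empty] mem=[10,0,0,0]
After op 17 (push 2): stack=[2] mem=[10,0,0,0]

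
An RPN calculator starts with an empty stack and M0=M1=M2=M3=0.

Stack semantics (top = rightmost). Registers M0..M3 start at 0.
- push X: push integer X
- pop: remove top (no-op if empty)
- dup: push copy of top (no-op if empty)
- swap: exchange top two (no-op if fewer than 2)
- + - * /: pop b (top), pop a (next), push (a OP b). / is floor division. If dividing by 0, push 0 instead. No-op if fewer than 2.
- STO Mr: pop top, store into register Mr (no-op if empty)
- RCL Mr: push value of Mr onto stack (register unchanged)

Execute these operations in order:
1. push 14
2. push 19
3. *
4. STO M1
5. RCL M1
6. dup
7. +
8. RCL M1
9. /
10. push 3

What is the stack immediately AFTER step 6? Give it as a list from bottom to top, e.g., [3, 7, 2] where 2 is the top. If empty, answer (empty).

After op 1 (push 14): stack=[14] mem=[0,0,0,0]
After op 2 (push 19): stack=[14,19] mem=[0,0,0,0]
After op 3 (*): stack=[266] mem=[0,0,0,0]
After op 4 (STO M1): stack=[empty] mem=[0,266,0,0]
After op 5 (RCL M1): stack=[266] mem=[0,266,0,0]
After op 6 (dup): stack=[266,266] mem=[0,266,0,0]

[266, 266]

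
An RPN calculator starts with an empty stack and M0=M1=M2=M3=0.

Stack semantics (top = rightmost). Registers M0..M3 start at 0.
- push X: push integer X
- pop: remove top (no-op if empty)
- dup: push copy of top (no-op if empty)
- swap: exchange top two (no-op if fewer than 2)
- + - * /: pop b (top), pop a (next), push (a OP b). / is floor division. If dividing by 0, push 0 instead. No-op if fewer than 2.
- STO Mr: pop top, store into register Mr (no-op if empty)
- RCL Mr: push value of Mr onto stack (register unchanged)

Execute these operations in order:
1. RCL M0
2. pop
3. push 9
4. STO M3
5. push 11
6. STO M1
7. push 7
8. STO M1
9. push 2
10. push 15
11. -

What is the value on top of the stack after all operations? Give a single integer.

Answer: -13

Derivation:
After op 1 (RCL M0): stack=[0] mem=[0,0,0,0]
After op 2 (pop): stack=[empty] mem=[0,0,0,0]
After op 3 (push 9): stack=[9] mem=[0,0,0,0]
After op 4 (STO M3): stack=[empty] mem=[0,0,0,9]
After op 5 (push 11): stack=[11] mem=[0,0,0,9]
After op 6 (STO M1): stack=[empty] mem=[0,11,0,9]
After op 7 (push 7): stack=[7] mem=[0,11,0,9]
After op 8 (STO M1): stack=[empty] mem=[0,7,0,9]
After op 9 (push 2): stack=[2] mem=[0,7,0,9]
After op 10 (push 15): stack=[2,15] mem=[0,7,0,9]
After op 11 (-): stack=[-13] mem=[0,7,0,9]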